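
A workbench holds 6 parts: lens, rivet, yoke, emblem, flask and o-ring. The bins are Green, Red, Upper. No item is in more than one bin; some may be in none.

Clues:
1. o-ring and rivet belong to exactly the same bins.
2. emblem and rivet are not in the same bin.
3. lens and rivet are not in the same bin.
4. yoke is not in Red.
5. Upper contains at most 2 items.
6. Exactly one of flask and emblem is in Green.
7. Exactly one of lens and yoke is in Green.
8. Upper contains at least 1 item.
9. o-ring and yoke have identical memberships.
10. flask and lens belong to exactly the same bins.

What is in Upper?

Upper = {emblem}

From (4): yoke ∉ Red.
(9): o-ring matches yoke: o-ring ∉ Red.
(1): rivet matches o-ring: rivet ∉ Red.
Suppose lens ∈ Upper: no assignment then satisfies all the clues, so lens ∉ Upper.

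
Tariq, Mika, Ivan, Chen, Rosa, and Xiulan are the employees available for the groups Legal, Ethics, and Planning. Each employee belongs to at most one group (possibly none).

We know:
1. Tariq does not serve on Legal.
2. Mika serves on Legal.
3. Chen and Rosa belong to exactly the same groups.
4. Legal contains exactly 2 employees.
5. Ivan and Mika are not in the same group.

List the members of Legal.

Legal = {Mika, Xiulan}

From (1): Tariq ∉ Legal.
From (2): Mika ∈ Legal.
(5): Ivan ∉ Legal.
Suppose Chen ∈ Legal: no assignment then satisfies all the clues, so Chen ∉ Legal.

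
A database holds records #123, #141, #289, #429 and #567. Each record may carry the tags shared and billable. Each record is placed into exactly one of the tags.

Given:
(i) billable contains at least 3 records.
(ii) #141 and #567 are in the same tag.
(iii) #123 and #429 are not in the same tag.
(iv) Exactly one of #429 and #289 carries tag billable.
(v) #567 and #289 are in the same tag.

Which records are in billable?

billable = {#123, #141, #289, #567}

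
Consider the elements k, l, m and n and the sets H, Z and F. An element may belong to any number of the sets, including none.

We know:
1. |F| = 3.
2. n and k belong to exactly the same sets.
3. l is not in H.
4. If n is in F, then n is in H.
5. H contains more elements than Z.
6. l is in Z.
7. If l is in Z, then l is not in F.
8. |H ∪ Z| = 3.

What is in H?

From (3): l ∉ H.
From (6): l ∈ Z.
(7): l ∉ F.
(1): only 3 candidates remain for F, so all are in.
(4): n ∈ H.
(2): k matches n: k ∈ H.
Suppose m ∈ H: no assignment then satisfies all the clues, so m ∉ H.

H = {k, n}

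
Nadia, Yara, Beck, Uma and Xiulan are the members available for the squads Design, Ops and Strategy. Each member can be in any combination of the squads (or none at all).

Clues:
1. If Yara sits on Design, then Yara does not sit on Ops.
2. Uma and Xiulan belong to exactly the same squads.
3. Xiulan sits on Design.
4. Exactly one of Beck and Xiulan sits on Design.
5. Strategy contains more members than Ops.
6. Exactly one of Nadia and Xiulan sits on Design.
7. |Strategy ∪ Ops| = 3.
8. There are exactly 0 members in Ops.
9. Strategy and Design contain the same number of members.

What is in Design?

Design = {Uma, Xiulan, Yara}

From (3): Xiulan ∈ Design.
(2): Uma matches Xiulan: Uma ∈ Design.
(4) (exactly one): Beck ∉ Design.
(6) (exactly one): Nadia ∉ Design.
(8): Ops already has 0, so the rest are out.
Suppose Yara ∉ Design: no assignment then satisfies all the clues, so Yara ∈ Design.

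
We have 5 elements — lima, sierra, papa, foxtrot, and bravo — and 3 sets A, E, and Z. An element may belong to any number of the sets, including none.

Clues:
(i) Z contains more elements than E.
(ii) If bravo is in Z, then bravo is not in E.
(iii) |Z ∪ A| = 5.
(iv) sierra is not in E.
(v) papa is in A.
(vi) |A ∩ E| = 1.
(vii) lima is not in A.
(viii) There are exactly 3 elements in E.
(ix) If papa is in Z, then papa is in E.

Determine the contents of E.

E = {foxtrot, lima, papa}

From (iv): sierra ∉ E.
From (v): papa ∈ A.
From (vii): lima ∉ A.
Suppose lima ∉ E: no assignment then satisfies all the clues, so lima ∈ E.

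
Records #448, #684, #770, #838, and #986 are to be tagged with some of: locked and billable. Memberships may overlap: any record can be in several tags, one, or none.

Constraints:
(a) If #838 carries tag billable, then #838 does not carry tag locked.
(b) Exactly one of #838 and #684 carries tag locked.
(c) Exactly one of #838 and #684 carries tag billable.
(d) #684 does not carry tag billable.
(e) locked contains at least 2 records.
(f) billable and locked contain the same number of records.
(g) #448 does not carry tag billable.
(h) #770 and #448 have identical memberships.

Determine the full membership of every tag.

locked = {#684, #986}; billable = {#838, #986}

From (d): #684 ∉ billable.
From (g): #448 ∉ billable.
(c) (exactly one): #838 ∈ billable.
(h): #770 matches #448: #770 ∉ billable.
(a): #838 ∉ locked.
(b) (exactly one): #684 ∈ locked.
Suppose #448 ∈ locked: no assignment then satisfies all the clues, so #448 ∉ locked.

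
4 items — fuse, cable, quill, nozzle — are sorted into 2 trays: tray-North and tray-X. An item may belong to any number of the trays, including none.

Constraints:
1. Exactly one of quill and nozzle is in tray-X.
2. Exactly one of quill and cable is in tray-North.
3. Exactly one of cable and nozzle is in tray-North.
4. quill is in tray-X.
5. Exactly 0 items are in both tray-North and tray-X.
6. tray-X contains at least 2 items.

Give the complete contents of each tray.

From (4): quill ∈ tray-X.
(1) (exactly one): nozzle ∉ tray-X.
Suppose fuse ∈ tray-North: no assignment then satisfies all the clues, so fuse ∉ tray-North.

tray-North = {cable}; tray-X = {fuse, quill}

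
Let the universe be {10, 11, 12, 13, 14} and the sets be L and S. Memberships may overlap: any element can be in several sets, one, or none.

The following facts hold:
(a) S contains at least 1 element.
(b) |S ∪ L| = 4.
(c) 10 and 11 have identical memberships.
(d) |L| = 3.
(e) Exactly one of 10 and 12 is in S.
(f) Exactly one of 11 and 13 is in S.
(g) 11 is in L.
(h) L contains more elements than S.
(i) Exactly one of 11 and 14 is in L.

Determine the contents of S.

S = {12, 13}

From (g): 11 ∈ L.
(c): 10 matches 11: 10 ∈ L.
(i) (exactly one): 14 ∉ L.
Suppose 10 ∈ S: no assignment then satisfies all the clues, so 10 ∉ S.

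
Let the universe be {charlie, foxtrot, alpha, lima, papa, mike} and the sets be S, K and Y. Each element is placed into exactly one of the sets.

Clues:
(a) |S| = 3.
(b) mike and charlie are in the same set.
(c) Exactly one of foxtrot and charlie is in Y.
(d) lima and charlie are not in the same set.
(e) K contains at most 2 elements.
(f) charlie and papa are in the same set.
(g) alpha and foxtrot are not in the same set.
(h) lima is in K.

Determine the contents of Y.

Y = {foxtrot}

From (h): lima ∈ K.
(d): charlie ∉ K.
(f): papa matches charlie: papa ∉ K.
(b): mike matches charlie: mike ∉ K.
Suppose charlie ∈ Y: no assignment then satisfies all the clues, so charlie ∉ Y.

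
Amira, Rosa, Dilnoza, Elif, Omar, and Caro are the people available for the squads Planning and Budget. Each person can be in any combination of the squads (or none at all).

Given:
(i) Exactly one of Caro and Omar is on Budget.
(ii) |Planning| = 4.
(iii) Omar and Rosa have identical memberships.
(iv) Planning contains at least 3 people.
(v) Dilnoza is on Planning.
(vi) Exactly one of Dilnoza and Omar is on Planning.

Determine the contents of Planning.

Planning = {Amira, Caro, Dilnoza, Elif}

From (v): Dilnoza ∈ Planning.
(vi) (exactly one): Omar ∉ Planning.
(iii): Rosa matches Omar: Rosa ∉ Planning.
(ii): only 4 candidates remain for Planning, so all are in.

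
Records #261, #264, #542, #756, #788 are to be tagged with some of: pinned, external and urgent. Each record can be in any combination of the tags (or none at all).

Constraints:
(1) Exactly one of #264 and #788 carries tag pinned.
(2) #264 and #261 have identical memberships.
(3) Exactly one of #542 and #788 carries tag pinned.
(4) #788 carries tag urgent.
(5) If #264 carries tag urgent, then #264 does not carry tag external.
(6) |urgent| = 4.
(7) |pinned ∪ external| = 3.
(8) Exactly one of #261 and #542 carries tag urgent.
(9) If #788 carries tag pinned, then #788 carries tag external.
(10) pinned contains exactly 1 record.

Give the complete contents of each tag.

pinned = {#788}; external = {#542, #756, #788}; urgent = {#261, #264, #756, #788}

From (4): #788 ∈ urgent.
Suppose #261 ∈ pinned: no assignment then satisfies all the clues, so #261 ∉ pinned.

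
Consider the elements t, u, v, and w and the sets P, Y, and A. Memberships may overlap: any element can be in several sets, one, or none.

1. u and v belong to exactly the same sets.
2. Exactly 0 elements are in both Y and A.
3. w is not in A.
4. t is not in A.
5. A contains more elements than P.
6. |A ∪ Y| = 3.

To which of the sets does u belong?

u: A

From (3): w ∉ A.
From (4): t ∉ A.
Suppose u ∈ P: no assignment then satisfies all the clues, so u ∉ P.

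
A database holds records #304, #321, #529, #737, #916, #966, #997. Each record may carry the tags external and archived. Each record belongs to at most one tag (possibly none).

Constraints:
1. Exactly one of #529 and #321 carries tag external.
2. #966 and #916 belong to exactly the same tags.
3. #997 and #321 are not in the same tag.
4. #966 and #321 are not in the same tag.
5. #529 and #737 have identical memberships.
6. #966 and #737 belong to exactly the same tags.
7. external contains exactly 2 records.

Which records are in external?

external = {#304, #321}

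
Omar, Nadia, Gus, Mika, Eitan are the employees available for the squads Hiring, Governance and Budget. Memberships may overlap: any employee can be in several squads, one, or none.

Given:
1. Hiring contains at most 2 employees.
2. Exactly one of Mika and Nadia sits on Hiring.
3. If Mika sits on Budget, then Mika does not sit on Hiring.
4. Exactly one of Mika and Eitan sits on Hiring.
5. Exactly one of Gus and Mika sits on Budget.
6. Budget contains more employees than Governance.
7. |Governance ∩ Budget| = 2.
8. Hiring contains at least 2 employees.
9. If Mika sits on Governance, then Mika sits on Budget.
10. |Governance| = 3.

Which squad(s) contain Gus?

Gus: Governance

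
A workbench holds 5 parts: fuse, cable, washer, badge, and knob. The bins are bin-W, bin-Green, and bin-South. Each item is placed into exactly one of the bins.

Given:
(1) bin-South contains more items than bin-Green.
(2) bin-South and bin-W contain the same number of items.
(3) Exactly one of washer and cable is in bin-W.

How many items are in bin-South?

2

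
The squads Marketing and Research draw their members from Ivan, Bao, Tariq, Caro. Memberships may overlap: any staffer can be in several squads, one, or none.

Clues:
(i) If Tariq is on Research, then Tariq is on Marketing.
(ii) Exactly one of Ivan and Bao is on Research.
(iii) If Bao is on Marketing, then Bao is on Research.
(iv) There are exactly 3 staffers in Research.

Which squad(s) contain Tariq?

Tariq: Marketing, Research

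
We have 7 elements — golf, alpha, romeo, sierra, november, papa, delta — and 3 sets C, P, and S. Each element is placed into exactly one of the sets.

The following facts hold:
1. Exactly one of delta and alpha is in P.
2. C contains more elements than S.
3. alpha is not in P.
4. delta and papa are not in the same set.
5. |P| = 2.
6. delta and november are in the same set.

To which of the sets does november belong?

november: P

From (3): alpha ∉ P.
(1) (exactly one): delta ∈ P.
(4): papa ∉ P.
(6): november matches delta: november ∉ C.
(6): november matches delta: november ∈ P.
(5): P already has 2, so the rest are out.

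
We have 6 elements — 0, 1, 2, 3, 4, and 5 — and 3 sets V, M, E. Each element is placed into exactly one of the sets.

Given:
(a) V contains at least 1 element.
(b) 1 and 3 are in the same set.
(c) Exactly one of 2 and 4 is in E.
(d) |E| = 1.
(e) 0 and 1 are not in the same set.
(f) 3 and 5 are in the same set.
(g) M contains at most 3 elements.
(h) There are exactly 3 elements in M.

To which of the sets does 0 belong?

0: V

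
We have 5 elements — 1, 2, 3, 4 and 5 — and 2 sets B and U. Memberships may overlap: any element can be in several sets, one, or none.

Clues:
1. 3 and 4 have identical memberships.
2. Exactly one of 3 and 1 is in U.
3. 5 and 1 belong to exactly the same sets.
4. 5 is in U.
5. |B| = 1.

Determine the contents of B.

B = {2}

From (4): 5 ∈ U.
(3): 1 matches 5: 1 ∈ U.
(2) (exactly one): 3 ∉ U.
(1): 4 matches 3: 4 ∉ U.
Suppose 1 ∈ B: no assignment then satisfies all the clues, so 1 ∉ B.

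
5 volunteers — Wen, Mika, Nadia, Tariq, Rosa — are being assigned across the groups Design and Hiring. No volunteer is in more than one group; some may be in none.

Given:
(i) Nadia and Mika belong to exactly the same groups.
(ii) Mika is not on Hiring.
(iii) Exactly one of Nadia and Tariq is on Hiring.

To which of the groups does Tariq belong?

From (ii): Mika ∉ Hiring.
(i): Nadia matches Mika: Nadia ∉ Hiring.
(iii) (exactly one): Tariq ∈ Hiring.

Tariq: Hiring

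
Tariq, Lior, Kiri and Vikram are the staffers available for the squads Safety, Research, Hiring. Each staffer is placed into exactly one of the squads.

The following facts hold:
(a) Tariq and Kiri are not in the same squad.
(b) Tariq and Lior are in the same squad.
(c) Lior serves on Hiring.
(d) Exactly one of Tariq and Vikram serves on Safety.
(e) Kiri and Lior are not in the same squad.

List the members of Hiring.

From (c): Lior ∈ Hiring.
(b): Tariq matches Lior: Tariq ∉ Safety.
(b): Tariq matches Lior: Tariq ∉ Research.
(b): Tariq matches Lior: Tariq ∈ Hiring.
(d) (exactly one): Vikram ∈ Safety.
(e): Kiri ∉ Hiring.

Hiring = {Lior, Tariq}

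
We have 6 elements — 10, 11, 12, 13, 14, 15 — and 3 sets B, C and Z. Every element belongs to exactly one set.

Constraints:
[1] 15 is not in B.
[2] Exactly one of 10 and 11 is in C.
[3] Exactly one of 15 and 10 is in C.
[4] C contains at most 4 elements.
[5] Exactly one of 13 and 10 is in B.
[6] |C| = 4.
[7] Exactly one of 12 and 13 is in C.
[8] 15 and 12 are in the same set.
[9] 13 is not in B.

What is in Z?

From (1): 15 ∉ B.
From (9): 13 ∉ B.
(5) (exactly one): 10 ∈ B.
(8): 12 matches 15: 12 ∉ B.
(2) (exactly one): 11 ∈ C.
(3) (exactly one): 15 ∈ C.
(8): 12 matches 15: 12 ∈ C.
(7) (exactly one): 13 ∉ C.
Only one set left: 13 ∈ Z.
(6): only 4 candidates remain for C, so all are in.

Z = {13}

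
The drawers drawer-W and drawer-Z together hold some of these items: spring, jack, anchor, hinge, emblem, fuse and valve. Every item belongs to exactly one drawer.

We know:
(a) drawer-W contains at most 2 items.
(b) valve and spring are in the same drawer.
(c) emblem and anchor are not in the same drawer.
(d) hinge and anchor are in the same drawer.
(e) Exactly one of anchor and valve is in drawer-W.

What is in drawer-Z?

drawer-Z = {emblem, fuse, jack, spring, valve}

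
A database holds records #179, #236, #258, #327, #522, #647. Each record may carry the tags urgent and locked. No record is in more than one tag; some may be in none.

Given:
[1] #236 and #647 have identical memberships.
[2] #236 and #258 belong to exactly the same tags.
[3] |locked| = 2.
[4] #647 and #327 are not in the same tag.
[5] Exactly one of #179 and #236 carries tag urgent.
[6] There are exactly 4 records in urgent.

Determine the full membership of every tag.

urgent = {#236, #258, #522, #647}; locked = {#179, #327}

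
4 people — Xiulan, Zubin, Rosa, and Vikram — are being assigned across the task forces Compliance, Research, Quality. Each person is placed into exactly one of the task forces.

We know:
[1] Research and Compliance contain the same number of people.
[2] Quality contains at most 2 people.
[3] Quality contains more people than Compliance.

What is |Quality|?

2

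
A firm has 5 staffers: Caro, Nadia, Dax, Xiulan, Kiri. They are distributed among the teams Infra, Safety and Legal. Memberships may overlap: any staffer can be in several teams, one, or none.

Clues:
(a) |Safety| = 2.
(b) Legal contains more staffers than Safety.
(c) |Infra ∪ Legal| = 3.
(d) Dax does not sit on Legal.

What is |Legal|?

3

From (d): Dax ∉ Legal.
Suppose Dax ∈ Infra: no assignment then satisfies all the clues, so Dax ∉ Infra.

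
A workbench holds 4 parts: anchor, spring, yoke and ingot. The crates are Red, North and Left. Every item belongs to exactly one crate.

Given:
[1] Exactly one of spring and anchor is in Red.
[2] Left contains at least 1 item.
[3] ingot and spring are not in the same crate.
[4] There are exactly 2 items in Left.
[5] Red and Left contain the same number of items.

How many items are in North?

0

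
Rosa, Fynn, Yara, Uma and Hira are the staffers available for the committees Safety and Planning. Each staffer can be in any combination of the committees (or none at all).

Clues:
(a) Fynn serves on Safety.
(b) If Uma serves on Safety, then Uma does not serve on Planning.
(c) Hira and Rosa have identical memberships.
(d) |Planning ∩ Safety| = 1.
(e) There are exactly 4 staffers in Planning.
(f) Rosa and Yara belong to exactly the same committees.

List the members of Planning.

Planning = {Fynn, Hira, Rosa, Yara}

From (a): Fynn ∈ Safety.
Suppose Rosa ∉ Planning: no assignment then satisfies all the clues, so Rosa ∈ Planning.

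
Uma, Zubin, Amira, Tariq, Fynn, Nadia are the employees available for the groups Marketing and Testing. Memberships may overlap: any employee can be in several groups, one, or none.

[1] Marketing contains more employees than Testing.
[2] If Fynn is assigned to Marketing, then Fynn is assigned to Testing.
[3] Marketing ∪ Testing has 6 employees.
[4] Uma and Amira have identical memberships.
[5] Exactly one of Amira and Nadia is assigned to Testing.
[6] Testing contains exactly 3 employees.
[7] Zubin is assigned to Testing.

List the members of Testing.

Testing = {Fynn, Nadia, Zubin}

From (7): Zubin ∈ Testing.
Suppose Uma ∈ Testing: no assignment then satisfies all the clues, so Uma ∉ Testing.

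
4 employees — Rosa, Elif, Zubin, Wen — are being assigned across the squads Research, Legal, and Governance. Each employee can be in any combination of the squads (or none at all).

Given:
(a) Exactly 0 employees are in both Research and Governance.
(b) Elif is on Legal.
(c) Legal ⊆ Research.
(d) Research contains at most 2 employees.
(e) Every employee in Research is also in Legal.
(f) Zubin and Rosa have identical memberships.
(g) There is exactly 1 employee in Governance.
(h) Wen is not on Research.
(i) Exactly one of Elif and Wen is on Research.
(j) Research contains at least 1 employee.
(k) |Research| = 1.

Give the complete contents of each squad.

Research = {Elif}; Legal = {Elif}; Governance = {Wen}

From (b): Elif ∈ Legal.
From (h): Wen ∉ Research.
(c) with Elif ∈ Legal: Elif ∈ Research.
(c) contrapositive: Wen ∉ Legal.
(k): Research already has 1, so the rest are out.
(c) contrapositive: Rosa ∉ Legal.
(c) contrapositive: Zubin ∉ Legal.
Suppose Rosa ∈ Governance: no assignment then satisfies all the clues, so Rosa ∉ Governance.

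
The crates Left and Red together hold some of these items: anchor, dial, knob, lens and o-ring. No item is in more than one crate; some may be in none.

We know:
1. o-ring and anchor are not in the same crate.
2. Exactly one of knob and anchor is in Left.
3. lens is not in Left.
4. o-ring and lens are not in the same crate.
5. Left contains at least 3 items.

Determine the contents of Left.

Left = {dial, knob, o-ring}

From (3): lens ∉ Left.
Suppose anchor ∈ Left: no assignment then satisfies all the clues, so anchor ∉ Left.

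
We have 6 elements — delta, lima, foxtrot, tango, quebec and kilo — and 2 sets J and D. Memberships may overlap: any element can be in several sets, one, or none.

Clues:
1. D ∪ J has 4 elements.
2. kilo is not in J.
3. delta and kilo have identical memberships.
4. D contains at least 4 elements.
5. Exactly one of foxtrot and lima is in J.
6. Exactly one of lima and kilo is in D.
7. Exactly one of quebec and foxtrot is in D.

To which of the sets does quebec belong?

quebec: none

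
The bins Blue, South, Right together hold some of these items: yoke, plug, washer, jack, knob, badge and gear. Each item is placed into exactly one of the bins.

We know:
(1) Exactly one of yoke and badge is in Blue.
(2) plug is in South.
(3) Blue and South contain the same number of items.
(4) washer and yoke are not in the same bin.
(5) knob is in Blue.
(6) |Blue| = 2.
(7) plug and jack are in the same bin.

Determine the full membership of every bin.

Blue = {knob, yoke}; South = {jack, plug}; Right = {badge, gear, washer}

From (2): plug ∈ South.
From (5): knob ∈ Blue.
(7): jack matches plug: jack ∉ Blue.
(7): jack matches plug: jack ∈ South.
Suppose yoke ∉ Blue: no assignment then satisfies all the clues, so yoke ∈ Blue.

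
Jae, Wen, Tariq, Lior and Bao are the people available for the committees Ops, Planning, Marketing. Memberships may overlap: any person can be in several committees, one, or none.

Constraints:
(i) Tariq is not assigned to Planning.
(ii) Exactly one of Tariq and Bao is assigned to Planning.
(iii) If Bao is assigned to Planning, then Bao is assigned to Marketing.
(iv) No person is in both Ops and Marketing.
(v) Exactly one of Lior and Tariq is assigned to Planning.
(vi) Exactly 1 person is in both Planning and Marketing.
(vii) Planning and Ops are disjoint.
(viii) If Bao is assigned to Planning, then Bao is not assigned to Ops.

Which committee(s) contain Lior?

Lior: Planning

From (i): Tariq ∉ Planning.
(ii) (exactly one): Bao ∈ Planning.
(iii): Bao ∈ Marketing.
(iv) (disjoint): Bao ∉ Ops.
(v) (exactly one): Lior ∈ Planning.
(vii) (disjoint): Lior ∉ Ops.
Suppose Lior ∈ Marketing: no assignment then satisfies all the clues, so Lior ∉ Marketing.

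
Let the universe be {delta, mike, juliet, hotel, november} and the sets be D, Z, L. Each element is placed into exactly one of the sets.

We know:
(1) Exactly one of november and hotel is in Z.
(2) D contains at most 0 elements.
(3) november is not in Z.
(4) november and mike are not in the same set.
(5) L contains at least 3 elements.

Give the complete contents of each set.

From (3): november ∉ Z.
(1) (exactly one): hotel ∈ Z.
(2): D already has 0, so the rest are out.
Only one set left: november ∈ L.
(4): mike ∉ L.
(5): only 3 candidates remain for L, so all are in.
Only one set left: mike ∈ Z.

D = {}; Z = {hotel, mike}; L = {delta, juliet, november}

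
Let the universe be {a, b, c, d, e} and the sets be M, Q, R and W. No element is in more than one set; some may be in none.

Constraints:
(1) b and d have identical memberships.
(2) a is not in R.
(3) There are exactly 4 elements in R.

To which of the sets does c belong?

c: R

From (2): a ∉ R.
(3): only 4 candidates remain for R, so all are in.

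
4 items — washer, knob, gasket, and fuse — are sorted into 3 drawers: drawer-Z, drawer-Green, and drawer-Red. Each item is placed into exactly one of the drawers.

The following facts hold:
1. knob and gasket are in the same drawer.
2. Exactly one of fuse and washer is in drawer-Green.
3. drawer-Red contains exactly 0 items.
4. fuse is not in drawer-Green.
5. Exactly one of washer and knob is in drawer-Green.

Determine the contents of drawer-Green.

drawer-Green = {washer}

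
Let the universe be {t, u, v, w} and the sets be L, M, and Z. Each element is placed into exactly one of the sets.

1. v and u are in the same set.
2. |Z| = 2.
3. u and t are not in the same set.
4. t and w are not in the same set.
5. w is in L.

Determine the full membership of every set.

L = {w}; M = {t}; Z = {u, v}

From (5): w ∈ L.
(4): t ∉ L.
Suppose t ∉ M: no assignment then satisfies all the clues, so t ∈ M.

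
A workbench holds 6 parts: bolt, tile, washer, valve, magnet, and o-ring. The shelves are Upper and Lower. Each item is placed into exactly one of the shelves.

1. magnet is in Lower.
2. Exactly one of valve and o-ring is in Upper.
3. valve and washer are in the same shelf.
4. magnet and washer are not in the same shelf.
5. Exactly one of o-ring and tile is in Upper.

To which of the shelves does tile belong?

tile: Upper

From (1): magnet ∈ Lower.
(4): washer ∉ Lower.
Only one shelf left: washer ∈ Upper.
(3): valve matches washer: valve ∈ Upper.
(2) (exactly one): o-ring ∉ Upper.
(5) (exactly one): tile ∈ Upper.
Only one shelf left: o-ring ∈ Lower.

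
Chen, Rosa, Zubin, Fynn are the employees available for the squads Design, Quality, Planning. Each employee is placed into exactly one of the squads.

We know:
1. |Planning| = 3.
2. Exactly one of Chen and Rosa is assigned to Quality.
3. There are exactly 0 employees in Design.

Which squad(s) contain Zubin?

Zubin: Planning

(3): Design already has 0, so the rest are out.
Suppose Zubin ∈ Quality: no assignment then satisfies all the clues, so Zubin ∉ Quality.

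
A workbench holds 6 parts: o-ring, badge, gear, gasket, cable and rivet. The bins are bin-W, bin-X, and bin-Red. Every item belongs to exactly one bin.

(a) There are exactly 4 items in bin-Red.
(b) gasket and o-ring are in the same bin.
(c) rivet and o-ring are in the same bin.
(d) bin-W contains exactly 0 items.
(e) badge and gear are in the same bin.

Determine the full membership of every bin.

bin-W = {}; bin-X = {badge, gear}; bin-Red = {cable, gasket, o-ring, rivet}

(d): bin-W already has 0, so the rest are out.
Suppose o-ring ∈ bin-X: no assignment then satisfies all the clues, so o-ring ∉ bin-X.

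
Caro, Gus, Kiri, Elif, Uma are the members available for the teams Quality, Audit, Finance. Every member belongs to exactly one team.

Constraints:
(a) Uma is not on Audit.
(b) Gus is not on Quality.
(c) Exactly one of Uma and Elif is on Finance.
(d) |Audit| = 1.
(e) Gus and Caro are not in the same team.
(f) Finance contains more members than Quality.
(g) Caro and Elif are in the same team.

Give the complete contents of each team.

From (a): Uma ∉ Audit.
From (b): Gus ∉ Quality.
Suppose Caro ∈ Quality: no assignment then satisfies all the clues, so Caro ∉ Quality.

Quality = {Uma}; Audit = {Gus}; Finance = {Caro, Elif, Kiri}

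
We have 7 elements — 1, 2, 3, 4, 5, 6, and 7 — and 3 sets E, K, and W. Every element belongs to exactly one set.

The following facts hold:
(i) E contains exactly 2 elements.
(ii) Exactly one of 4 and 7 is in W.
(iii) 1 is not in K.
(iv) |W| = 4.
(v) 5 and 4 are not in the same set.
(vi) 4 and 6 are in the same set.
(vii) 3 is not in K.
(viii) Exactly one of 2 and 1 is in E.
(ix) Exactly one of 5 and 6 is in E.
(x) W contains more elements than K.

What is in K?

K = {7}

From (iii): 1 ∉ K.
From (vii): 3 ∉ K.
Suppose 2 ∈ K: no assignment then satisfies all the clues, so 2 ∉ K.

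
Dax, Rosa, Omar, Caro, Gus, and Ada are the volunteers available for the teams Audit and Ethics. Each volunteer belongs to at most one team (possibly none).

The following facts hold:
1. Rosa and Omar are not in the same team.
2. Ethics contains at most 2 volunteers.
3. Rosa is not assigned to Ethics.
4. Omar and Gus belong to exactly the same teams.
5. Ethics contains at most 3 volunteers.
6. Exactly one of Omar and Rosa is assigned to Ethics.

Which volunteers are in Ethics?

Ethics = {Gus, Omar}

From (3): Rosa ∉ Ethics.
(6) (exactly one): Omar ∈ Ethics.
(4): Gus matches Omar: Gus ∉ Audit.
(4): Gus matches Omar: Gus ∈ Ethics.
(2): Ethics already has 2, so the rest are out.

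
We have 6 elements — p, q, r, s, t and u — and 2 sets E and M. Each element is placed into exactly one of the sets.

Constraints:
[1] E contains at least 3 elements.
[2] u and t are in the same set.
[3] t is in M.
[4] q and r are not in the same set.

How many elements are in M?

3

From (3): t ∈ M.
(2): u matches t: u ∉ E.
(2): u matches t: u ∈ M.
Suppose p ∉ E: no assignment then satisfies all the clues, so p ∈ E.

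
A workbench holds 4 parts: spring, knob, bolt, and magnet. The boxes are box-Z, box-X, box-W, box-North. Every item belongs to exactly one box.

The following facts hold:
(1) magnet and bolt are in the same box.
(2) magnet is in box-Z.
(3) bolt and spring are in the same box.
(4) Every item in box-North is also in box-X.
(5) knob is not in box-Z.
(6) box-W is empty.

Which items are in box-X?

box-X = {knob}

From (2): magnet ∈ box-Z.
From (5): knob ∉ box-Z.
(1): bolt matches magnet: bolt ∈ box-Z.
(3): spring matches bolt: spring ∈ box-Z.
(6): box-W already has 0, so the rest are out.
Suppose knob ∉ box-X: no assignment then satisfies all the clues, so knob ∈ box-X.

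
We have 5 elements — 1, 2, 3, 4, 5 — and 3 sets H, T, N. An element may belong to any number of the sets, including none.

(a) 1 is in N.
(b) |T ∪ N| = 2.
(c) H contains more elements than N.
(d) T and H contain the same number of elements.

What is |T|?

2

From (a): 1 ∈ N.
Suppose 1 ∉ T: no assignment then satisfies all the clues, so 1 ∈ T.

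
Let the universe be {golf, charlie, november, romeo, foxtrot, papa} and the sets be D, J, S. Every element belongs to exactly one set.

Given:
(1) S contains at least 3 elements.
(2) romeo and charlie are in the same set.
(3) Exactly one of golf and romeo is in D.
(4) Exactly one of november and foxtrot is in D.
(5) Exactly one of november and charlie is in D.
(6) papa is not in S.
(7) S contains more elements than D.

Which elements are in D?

D = {golf, november}

From (6): papa ∉ S.
Suppose golf ∉ D: no assignment then satisfies all the clues, so golf ∈ D.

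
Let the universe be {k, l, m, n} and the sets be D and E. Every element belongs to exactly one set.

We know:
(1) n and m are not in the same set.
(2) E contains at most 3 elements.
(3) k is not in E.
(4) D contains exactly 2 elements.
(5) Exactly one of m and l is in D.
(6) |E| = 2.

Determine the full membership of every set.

From (3): k ∉ E.
Only one set left: k ∈ D.
Suppose l ∈ D: no assignment then satisfies all the clues, so l ∉ D.

D = {k, m}; E = {l, n}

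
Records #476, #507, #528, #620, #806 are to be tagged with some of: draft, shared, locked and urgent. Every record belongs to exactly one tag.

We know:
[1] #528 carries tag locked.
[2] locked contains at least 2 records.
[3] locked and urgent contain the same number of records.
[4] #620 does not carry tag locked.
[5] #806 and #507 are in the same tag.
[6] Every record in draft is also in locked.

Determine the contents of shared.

shared = {#620}

From (1): #528 ∈ locked.
From (4): #620 ∉ locked.
(6) contrapositive: #620 ∉ draft.
Suppose #476 ∈ shared: no assignment then satisfies all the clues, so #476 ∉ shared.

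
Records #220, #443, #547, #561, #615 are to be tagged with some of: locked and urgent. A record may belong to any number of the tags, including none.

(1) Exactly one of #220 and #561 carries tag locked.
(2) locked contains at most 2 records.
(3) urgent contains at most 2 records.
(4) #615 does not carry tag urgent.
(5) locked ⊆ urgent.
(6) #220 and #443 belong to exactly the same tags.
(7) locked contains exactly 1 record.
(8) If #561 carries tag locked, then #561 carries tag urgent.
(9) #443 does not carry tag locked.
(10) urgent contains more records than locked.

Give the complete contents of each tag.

locked = {#561}; urgent = {#547, #561}

From (4): #615 ∉ urgent.
From (9): #443 ∉ locked.
(5) contrapositive: #615 ∉ locked.
(6): #220 matches #443: #220 ∉ locked.
(1) (exactly one): #561 ∈ locked.
(5) with #561 ∈ locked: #561 ∈ urgent.
(7): locked already has 1, so the rest are out.
Suppose #220 ∈ urgent: no assignment then satisfies all the clues, so #220 ∉ urgent.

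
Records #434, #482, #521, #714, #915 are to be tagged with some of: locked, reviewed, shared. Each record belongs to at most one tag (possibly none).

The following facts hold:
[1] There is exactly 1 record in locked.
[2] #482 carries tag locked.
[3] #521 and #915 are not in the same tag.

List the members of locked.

locked = {#482}

From (2): #482 ∈ locked.
(1): locked already has 1, so the rest are out.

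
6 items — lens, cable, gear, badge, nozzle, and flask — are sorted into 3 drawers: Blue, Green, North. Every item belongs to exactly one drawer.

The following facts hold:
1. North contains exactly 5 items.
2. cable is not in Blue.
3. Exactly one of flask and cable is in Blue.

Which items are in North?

From (2): cable ∉ Blue.
(3) (exactly one): flask ∈ Blue.
(1): only 5 candidates remain for North, so all are in.

North = {badge, cable, gear, lens, nozzle}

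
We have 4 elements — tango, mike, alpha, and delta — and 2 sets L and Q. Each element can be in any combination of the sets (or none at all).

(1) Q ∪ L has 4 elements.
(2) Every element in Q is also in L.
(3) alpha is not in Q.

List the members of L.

L = {alpha, delta, mike, tango}

From (3): alpha ∉ Q.
Suppose tango ∉ L: no assignment then satisfies all the clues, so tango ∈ L.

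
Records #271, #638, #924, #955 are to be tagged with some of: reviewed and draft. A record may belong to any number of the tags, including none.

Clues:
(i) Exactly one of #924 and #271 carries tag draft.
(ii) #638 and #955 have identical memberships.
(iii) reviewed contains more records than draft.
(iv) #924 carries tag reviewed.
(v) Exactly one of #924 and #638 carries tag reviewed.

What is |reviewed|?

2

From (iv): #924 ∈ reviewed.
(v) (exactly one): #638 ∉ reviewed.
(ii): #955 matches #638: #955 ∉ reviewed.
Suppose #271 ∉ reviewed: no assignment then satisfies all the clues, so #271 ∈ reviewed.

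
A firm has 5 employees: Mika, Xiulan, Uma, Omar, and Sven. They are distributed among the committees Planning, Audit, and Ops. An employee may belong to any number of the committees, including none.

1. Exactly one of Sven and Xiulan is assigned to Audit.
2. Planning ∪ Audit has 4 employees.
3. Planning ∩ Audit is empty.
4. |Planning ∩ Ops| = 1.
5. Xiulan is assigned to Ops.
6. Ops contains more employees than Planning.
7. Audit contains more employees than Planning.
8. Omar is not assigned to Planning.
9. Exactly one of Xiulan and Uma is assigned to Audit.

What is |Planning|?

1

From (5): Xiulan ∈ Ops.
From (8): Omar ∉ Planning.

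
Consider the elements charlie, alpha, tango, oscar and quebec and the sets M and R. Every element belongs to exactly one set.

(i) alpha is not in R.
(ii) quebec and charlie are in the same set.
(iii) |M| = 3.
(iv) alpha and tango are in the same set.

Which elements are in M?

M = {alpha, oscar, tango}

From (i): alpha ∉ R.
(iv): tango matches alpha: tango ∉ R.
Only one set left: alpha ∈ M.
Only one set left: tango ∈ M.
Suppose charlie ∈ M: no assignment then satisfies all the clues, so charlie ∉ M.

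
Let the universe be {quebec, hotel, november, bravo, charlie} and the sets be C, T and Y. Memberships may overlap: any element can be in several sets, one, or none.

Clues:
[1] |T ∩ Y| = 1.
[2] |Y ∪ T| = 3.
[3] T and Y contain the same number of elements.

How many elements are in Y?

2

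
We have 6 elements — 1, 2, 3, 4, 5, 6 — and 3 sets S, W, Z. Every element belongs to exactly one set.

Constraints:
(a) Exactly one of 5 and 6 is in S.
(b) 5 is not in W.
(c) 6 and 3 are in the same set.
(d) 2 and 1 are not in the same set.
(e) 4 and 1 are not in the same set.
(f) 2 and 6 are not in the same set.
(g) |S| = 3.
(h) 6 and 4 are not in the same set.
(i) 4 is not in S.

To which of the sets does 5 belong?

5: Z

From (b): 5 ∉ W.
From (i): 4 ∉ S.
Suppose 5 ∈ S: no assignment then satisfies all the clues, so 5 ∉ S.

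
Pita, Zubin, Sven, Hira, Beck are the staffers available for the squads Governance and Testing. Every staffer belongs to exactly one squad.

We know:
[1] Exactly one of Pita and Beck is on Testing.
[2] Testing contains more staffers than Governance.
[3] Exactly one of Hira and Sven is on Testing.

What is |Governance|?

2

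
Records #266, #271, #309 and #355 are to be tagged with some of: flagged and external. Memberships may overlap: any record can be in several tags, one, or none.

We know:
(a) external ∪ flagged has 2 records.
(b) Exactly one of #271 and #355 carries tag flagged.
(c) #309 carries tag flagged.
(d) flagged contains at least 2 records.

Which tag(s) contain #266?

#266: none

From (c): #309 ∈ flagged.
Suppose #266 ∈ flagged: no assignment then satisfies all the clues, so #266 ∉ flagged.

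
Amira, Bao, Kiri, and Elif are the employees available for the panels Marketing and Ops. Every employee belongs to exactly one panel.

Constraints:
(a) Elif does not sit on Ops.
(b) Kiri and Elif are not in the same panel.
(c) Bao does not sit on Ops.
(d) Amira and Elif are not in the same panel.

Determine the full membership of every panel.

From (a): Elif ∉ Ops.
From (c): Bao ∉ Ops.
Only one panel left: Bao ∈ Marketing.
Only one panel left: Elif ∈ Marketing.
(b): Kiri ∉ Marketing.
(d): Amira ∉ Marketing.
Only one panel left: Amira ∈ Ops.
Only one panel left: Kiri ∈ Ops.

Marketing = {Bao, Elif}; Ops = {Amira, Kiri}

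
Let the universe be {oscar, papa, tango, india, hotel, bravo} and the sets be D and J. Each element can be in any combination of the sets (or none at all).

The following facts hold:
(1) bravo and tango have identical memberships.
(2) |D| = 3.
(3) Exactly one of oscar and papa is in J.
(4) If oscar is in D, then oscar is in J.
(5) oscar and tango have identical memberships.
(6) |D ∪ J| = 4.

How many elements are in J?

4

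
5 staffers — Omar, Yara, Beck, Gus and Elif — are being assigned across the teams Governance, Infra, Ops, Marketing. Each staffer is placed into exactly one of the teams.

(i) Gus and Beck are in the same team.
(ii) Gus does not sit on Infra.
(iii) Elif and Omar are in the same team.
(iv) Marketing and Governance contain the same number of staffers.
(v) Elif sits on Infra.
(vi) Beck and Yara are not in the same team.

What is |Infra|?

3

From (ii): Gus ∉ Infra.
From (v): Elif ∈ Infra.
(i): Beck matches Gus: Beck ∉ Infra.
(iii): Omar matches Elif: Omar ∉ Governance.
(iii): Omar matches Elif: Omar ∈ Infra.
Suppose Yara ∈ Governance: no assignment then satisfies all the clues, so Yara ∉ Governance.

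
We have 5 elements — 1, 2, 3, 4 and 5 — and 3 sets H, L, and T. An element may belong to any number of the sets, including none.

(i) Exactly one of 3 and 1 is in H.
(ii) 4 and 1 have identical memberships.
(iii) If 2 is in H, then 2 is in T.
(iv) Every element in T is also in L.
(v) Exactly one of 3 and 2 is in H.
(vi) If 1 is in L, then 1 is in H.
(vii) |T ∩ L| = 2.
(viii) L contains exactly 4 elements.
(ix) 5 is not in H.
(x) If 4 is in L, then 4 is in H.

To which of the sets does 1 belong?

From (ix): 5 ∉ H.
Suppose 1 ∉ H: no assignment then satisfies all the clues, so 1 ∈ H.

1: H, L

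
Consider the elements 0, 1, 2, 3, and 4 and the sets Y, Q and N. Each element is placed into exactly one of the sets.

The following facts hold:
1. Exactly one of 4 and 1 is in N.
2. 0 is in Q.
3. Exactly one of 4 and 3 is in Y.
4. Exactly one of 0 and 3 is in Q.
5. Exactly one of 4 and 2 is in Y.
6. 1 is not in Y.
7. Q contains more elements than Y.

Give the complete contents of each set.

Y = {4}; Q = {0, 2}; N = {1, 3}

From (2): 0 ∈ Q.
From (6): 1 ∉ Y.
(4) (exactly one): 3 ∉ Q.
Suppose 1 ∈ Q: no assignment then satisfies all the clues, so 1 ∉ Q.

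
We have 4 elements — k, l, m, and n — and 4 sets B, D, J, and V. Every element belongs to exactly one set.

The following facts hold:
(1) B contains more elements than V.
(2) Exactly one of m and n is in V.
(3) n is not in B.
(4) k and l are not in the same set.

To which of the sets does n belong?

n: V

From (3): n ∉ B.
Suppose n ∈ D: no assignment then satisfies all the clues, so n ∉ D.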